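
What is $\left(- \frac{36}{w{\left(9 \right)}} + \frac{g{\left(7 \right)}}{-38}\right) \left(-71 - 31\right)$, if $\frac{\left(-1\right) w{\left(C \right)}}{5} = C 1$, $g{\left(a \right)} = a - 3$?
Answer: $- \frac{6732}{95} \approx -70.863$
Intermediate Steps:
$g{\left(a \right)} = -3 + a$
$w{\left(C \right)} = - 5 C$ ($w{\left(C \right)} = - 5 C 1 = - 5 C$)
$\left(- \frac{36}{w{\left(9 \right)}} + \frac{g{\left(7 \right)}}{-38}\right) \left(-71 - 31\right) = \left(- \frac{36}{\left(-5\right) 9} + \frac{-3 + 7}{-38}\right) \left(-71 - 31\right) = \left(- \frac{36}{-45} + 4 \left(- \frac{1}{38}\right)\right) \left(-102\right) = \left(\left(-36\right) \left(- \frac{1}{45}\right) - \frac{2}{19}\right) \left(-102\right) = \left(\frac{4}{5} - \frac{2}{19}\right) \left(-102\right) = \frac{66}{95} \left(-102\right) = - \frac{6732}{95}$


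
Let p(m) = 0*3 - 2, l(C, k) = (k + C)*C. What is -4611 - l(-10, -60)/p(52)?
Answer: -4261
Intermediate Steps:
l(C, k) = C*(C + k) (l(C, k) = (C + k)*C = C*(C + k))
p(m) = -2 (p(m) = 0 - 2 = -2)
-4611 - l(-10, -60)/p(52) = -4611 - (-10*(-10 - 60))/(-2) = -4611 - (-10*(-70))*(-1)/2 = -4611 - 700*(-1)/2 = -4611 - 1*(-350) = -4611 + 350 = -4261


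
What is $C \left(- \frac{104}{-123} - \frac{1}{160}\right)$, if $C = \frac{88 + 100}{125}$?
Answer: $\frac{776299}{615000} \approx 1.2623$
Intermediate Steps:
$C = \frac{188}{125}$ ($C = 188 \cdot \frac{1}{125} = \frac{188}{125} \approx 1.504$)
$C \left(- \frac{104}{-123} - \frac{1}{160}\right) = \frac{188 \left(- \frac{104}{-123} - \frac{1}{160}\right)}{125} = \frac{188 \left(\left(-104\right) \left(- \frac{1}{123}\right) - \frac{1}{160}\right)}{125} = \frac{188 \left(\frac{104}{123} - \frac{1}{160}\right)}{125} = \frac{188}{125} \cdot \frac{16517}{19680} = \frac{776299}{615000}$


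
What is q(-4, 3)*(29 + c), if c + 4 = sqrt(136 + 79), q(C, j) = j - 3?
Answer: 0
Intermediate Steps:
q(C, j) = -3 + j
c = -4 + sqrt(215) (c = -4 + sqrt(136 + 79) = -4 + sqrt(215) ≈ 10.663)
q(-4, 3)*(29 + c) = (-3 + 3)*(29 + (-4 + sqrt(215))) = 0*(25 + sqrt(215)) = 0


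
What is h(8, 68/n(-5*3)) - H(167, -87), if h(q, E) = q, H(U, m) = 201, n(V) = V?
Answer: -193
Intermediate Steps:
h(8, 68/n(-5*3)) - H(167, -87) = 8 - 1*201 = 8 - 201 = -193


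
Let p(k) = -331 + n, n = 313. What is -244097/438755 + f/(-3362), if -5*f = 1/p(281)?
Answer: -14771861803/26551697580 ≈ -0.55634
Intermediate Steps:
p(k) = -18 (p(k) = -331 + 313 = -18)
f = 1/90 (f = -⅕/(-18) = -⅕*(-1/18) = 1/90 ≈ 0.011111)
-244097/438755 + f/(-3362) = -244097/438755 + (1/90)/(-3362) = -244097*1/438755 + (1/90)*(-1/3362) = -244097/438755 - 1/302580 = -14771861803/26551697580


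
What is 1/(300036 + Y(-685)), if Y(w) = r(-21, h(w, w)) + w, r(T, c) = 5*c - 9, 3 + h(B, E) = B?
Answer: 1/295902 ≈ 3.3795e-6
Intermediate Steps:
h(B, E) = -3 + B
r(T, c) = -9 + 5*c
Y(w) = -24 + 6*w (Y(w) = (-9 + 5*(-3 + w)) + w = (-9 + (-15 + 5*w)) + w = (-24 + 5*w) + w = -24 + 6*w)
1/(300036 + Y(-685)) = 1/(300036 + (-24 + 6*(-685))) = 1/(300036 + (-24 - 4110)) = 1/(300036 - 4134) = 1/295902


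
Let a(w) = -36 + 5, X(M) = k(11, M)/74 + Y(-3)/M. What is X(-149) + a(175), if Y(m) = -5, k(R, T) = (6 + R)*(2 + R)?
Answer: -308507/11026 ≈ -27.980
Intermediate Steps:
k(R, T) = (2 + R)*(6 + R)
X(M) = 221/74 - 5/M (X(M) = (12 + 11² + 8*11)/74 - 5/M = (12 + 121 + 88)*(1/74) - 5/M = 221*(1/74) - 5/M = 221/74 - 5/M)
a(w) = -31
X(-149) + a(175) = (221/74 - 5/(-149)) - 31 = (221/74 - 5*(-1/149)) - 31 = (221/74 + 5/149) - 31 = 33299/11026 - 31 = -308507/11026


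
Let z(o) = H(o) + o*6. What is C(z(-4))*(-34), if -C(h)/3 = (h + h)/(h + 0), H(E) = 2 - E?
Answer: 204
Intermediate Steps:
z(o) = 2 + 5*o (z(o) = (2 - o) + o*6 = (2 - o) + 6*o = 2 + 5*o)
C(h) = -6 (C(h) = -3*(h + h)/(h + 0) = -3*2*h/h = -3*2 = -6)
C(z(-4))*(-34) = -6*(-34) = 204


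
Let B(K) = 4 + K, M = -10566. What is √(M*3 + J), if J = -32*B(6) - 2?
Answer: 2*I*√8005 ≈ 178.94*I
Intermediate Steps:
J = -322 (J = -32*(4 + 6) - 2 = -32*10 - 2 = -320 - 2 = -322)
√(M*3 + J) = √(-10566*3 - 322) = √(-31698 - 322) = √(-32020) = 2*I*√8005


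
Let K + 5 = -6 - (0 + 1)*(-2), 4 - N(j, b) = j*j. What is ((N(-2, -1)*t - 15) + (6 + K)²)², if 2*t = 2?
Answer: 36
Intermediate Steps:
t = 1 (t = (½)*2 = 1)
N(j, b) = 4 - j² (N(j, b) = 4 - j*j = 4 - j²)
K = -9 (K = -5 + (-6 - (0 + 1)*(-2)) = -5 + (-6 - (-2)) = -5 + (-6 - 1*(-2)) = -5 + (-6 + 2) = -5 - 4 = -9)
((N(-2, -1)*t - 15) + (6 + K)²)² = (((4 - 1*(-2)²)*1 - 15) + (6 - 9)²)² = (((4 - 1*4)*1 - 15) + (-3)²)² = (((4 - 4)*1 - 15) + 9)² = ((0*1 - 15) + 9)² = ((0 - 15) + 9)² = (-15 + 9)² = (-6)² = 36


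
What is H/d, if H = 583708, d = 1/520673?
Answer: 303920995484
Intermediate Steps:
d = 1/520673 ≈ 1.9206e-6
H/d = 583708/(1/520673) = 583708*520673 = 303920995484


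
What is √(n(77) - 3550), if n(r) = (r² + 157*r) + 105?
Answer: √14573 ≈ 120.72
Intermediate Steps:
n(r) = 105 + r² + 157*r
√(n(77) - 3550) = √((105 + 77² + 157*77) - 3550) = √((105 + 5929 + 12089) - 3550) = √(18123 - 3550) = √14573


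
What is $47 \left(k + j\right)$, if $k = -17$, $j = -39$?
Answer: $-2632$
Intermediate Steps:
$47 \left(k + j\right) = 47 \left(-17 - 39\right) = 47 \left(-56\right) = -2632$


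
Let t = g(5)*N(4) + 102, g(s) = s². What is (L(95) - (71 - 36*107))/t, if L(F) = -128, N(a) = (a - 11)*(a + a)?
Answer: -3653/1298 ≈ -2.8143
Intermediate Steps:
N(a) = 2*a*(-11 + a) (N(a) = (-11 + a)*(2*a) = 2*a*(-11 + a))
t = -1298 (t = 5²*(2*4*(-11 + 4)) + 102 = 25*(2*4*(-7)) + 102 = 25*(-56) + 102 = -1400 + 102 = -1298)
(L(95) - (71 - 36*107))/t = (-128 - (71 - 36*107))/(-1298) = (-128 - (71 - 3852))*(-1/1298) = (-128 - 1*(-3781))*(-1/1298) = (-128 + 3781)*(-1/1298) = 3653*(-1/1298) = -3653/1298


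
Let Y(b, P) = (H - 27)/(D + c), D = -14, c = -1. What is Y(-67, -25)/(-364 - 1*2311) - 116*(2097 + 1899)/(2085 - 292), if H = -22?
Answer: -18599469857/71944125 ≈ -258.53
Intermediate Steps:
Y(b, P) = 49/15 (Y(b, P) = (-22 - 27)/(-14 - 1) = -49/(-15) = -49*(-1/15) = 49/15)
Y(-67, -25)/(-364 - 1*2311) - 116*(2097 + 1899)/(2085 - 292) = 49/(15*(-364 - 1*2311)) - 116*(2097 + 1899)/(2085 - 292) = 49/(15*(-364 - 2311)) - 116/(1793/3996) = (49/15)/(-2675) - 116/(1793*(1/3996)) = (49/15)*(-1/2675) - 116/1793/3996 = -49/40125 - 116*3996/1793 = -49/40125 - 463536/1793 = -18599469857/71944125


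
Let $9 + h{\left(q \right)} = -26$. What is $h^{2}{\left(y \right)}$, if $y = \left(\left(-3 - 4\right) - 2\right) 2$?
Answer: $1225$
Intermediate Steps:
$y = -18$ ($y = \left(\left(-3 - 4\right) - 2\right) 2 = \left(-7 - 2\right) 2 = \left(-9\right) 2 = -18$)
$h{\left(q \right)} = -35$ ($h{\left(q \right)} = -9 - 26 = -35$)
$h^{2}{\left(y \right)} = \left(-35\right)^{2} = 1225$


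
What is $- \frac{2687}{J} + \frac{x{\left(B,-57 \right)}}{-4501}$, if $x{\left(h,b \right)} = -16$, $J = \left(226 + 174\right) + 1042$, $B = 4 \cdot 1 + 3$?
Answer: $- \frac{1724445}{927206} \approx -1.8598$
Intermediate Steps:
$B = 7$ ($B = 4 + 3 = 7$)
$J = 1442$ ($J = 400 + 1042 = 1442$)
$- \frac{2687}{J} + \frac{x{\left(B,-57 \right)}}{-4501} = - \frac{2687}{1442} - \frac{16}{-4501} = \left(-2687\right) \frac{1}{1442} - - \frac{16}{4501} = - \frac{2687}{1442} + \frac{16}{4501} = - \frac{1724445}{927206}$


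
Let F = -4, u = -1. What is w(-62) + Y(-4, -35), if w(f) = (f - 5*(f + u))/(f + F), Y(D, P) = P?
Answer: -233/6 ≈ -38.833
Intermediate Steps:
w(f) = (5 - 4*f)/(-4 + f) (w(f) = (f - 5*(f - 1))/(f - 4) = (f - 5*(-1 + f))/(-4 + f) = (f + (5 - 5*f))/(-4 + f) = (5 - 4*f)/(-4 + f))
w(-62) + Y(-4, -35) = (5 - 4*(-62))/(-4 - 62) - 35 = (5 + 248)/(-66) - 35 = -1/66*253 - 35 = -23/6 - 35 = -233/6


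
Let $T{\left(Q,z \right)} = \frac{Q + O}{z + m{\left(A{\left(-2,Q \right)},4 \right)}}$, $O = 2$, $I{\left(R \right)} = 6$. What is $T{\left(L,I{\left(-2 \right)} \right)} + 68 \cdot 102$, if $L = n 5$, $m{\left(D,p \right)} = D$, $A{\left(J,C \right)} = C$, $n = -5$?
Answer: $\frac{131807}{19} \approx 6937.2$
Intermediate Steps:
$L = -25$ ($L = \left(-5\right) 5 = -25$)
$T{\left(Q,z \right)} = \frac{2 + Q}{Q + z}$ ($T{\left(Q,z \right)} = \frac{Q + 2}{z + Q} = \frac{2 + Q}{Q + z}$)
$T{\left(L,I{\left(-2 \right)} \right)} + 68 \cdot 102 = \frac{2 - 25}{-25 + 6} + 68 \cdot 102 = \frac{1}{-19} \left(-23\right) + 6936 = \left(- \frac{1}{19}\right) \left(-23\right) + 6936 = \frac{23}{19} + 6936 = \frac{131807}{19}$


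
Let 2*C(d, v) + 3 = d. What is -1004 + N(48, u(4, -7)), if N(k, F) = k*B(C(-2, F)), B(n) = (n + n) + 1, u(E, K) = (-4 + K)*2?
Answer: -1196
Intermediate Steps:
C(d, v) = -3/2 + d/2
u(E, K) = -8 + 2*K
B(n) = 1 + 2*n (B(n) = 2*n + 1 = 1 + 2*n)
N(k, F) = -4*k (N(k, F) = k*(1 + 2*(-3/2 + (1/2)*(-2))) = k*(1 + 2*(-3/2 - 1)) = k*(1 + 2*(-5/2)) = k*(1 - 5) = k*(-4) = -4*k)
-1004 + N(48, u(4, -7)) = -1004 - 4*48 = -1004 - 192 = -1196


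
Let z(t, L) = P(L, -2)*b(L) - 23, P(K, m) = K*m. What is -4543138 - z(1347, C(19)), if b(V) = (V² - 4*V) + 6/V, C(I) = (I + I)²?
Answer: 6000648577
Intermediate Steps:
C(I) = 4*I² (C(I) = (2*I)² = 4*I²)
b(V) = V² - 4*V + 6/V
z(t, L) = -35 - 2*L²*(-4 + L) (z(t, L) = (L*(-2))*((6 + L²*(-4 + L))/L) - 23 = (-2*L)*((6 + L²*(-4 + L))/L) - 23 = (-12 - 2*L²*(-4 + L)) - 23 = -35 - 2*L²*(-4 + L))
-4543138 - z(1347, C(19)) = -4543138 - (-35 + 2*(4*19²)²*(4 - 4*19²)) = -4543138 - (-35 + 2*(4*361)²*(4 - 4*361)) = -4543138 - (-35 + 2*1444²*(4 - 1*1444)) = -4543138 - (-35 + 2*2085136*(4 - 1444)) = -4543138 - (-35 + 2*2085136*(-1440)) = -4543138 - (-35 - 6005191680) = -4543138 - 1*(-6005191715) = -4543138 + 6005191715 = 6000648577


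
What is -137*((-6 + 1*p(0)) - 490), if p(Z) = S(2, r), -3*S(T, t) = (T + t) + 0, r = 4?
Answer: 68226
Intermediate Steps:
S(T, t) = -T/3 - t/3 (S(T, t) = -((T + t) + 0)/3 = -(T + t)/3 = -T/3 - t/3)
p(Z) = -2 (p(Z) = -1/3*2 - 1/3*4 = -2/3 - 4/3 = -2)
-137*((-6 + 1*p(0)) - 490) = -137*((-6 + 1*(-2)) - 490) = -137*((-6 - 2) - 490) = -137*(-8 - 490) = -137*(-498) = 68226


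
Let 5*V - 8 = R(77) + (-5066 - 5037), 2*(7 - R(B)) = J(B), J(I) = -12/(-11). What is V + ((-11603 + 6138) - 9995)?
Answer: -961274/55 ≈ -17478.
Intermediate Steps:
J(I) = 12/11 (J(I) = -12*(-1/11) = 12/11)
R(B) = 71/11 (R(B) = 7 - ½*12/11 = 7 - 6/11 = 71/11)
V = -110974/55 (V = 8/5 + (71/11 + (-5066 - 5037))/5 = 8/5 + (71/11 - 10103)/5 = 8/5 + (⅕)*(-111062/11) = 8/5 - 111062/55 = -110974/55 ≈ -2017.7)
V + ((-11603 + 6138) - 9995) = -110974/55 + ((-11603 + 6138) - 9995) = -110974/55 + (-5465 - 9995) = -110974/55 - 15460 = -961274/55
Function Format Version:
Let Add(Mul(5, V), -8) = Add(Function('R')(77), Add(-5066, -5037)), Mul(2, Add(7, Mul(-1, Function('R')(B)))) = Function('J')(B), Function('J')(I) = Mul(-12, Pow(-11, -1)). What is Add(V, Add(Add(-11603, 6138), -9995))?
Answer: Rational(-961274, 55) ≈ -17478.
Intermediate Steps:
Function('J')(I) = Rational(12, 11) (Function('J')(I) = Mul(-12, Rational(-1, 11)) = Rational(12, 11))
Function('R')(B) = Rational(71, 11) (Function('R')(B) = Add(7, Mul(Rational(-1, 2), Rational(12, 11))) = Add(7, Rational(-6, 11)) = Rational(71, 11))
V = Rational(-110974, 55) (V = Add(Rational(8, 5), Mul(Rational(1, 5), Add(Rational(71, 11), Add(-5066, -5037)))) = Add(Rational(8, 5), Mul(Rational(1, 5), Add(Rational(71, 11), -10103))) = Add(Rational(8, 5), Mul(Rational(1, 5), Rational(-111062, 11))) = Add(Rational(8, 5), Rational(-111062, 55)) = Rational(-110974, 55) ≈ -2017.7)
Add(V, Add(Add(-11603, 6138), -9995)) = Add(Rational(-110974, 55), Add(Add(-11603, 6138), -9995)) = Add(Rational(-110974, 55), Add(-5465, -9995)) = Add(Rational(-110974, 55), -15460) = Rational(-961274, 55)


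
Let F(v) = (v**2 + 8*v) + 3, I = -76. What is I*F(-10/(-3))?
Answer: -27892/9 ≈ -3099.1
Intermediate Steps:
F(v) = 3 + v**2 + 8*v
I*F(-10/(-3)) = -76*(3 + (-10/(-3))**2 + 8*(-10/(-3))) = -76*(3 + (-10*(-1/3))**2 + 8*(-10*(-1/3))) = -76*(3 + (10/3)**2 + 8*(10/3)) = -76*(3 + 100/9 + 80/3) = -76*367/9 = -27892/9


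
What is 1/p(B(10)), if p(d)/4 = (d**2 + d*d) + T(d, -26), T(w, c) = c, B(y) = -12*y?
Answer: 1/115096 ≈ 8.6884e-6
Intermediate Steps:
p(d) = -104 + 8*d**2 (p(d) = 4*((d**2 + d*d) - 26) = 4*((d**2 + d**2) - 26) = 4*(2*d**2 - 26) = 4*(-26 + 2*d**2) = -104 + 8*d**2)
1/p(B(10)) = 1/(-104 + 8*(-12*10)**2) = 1/(-104 + 8*(-120)**2) = 1/(-104 + 8*14400) = 1/(-104 + 115200) = 1/115096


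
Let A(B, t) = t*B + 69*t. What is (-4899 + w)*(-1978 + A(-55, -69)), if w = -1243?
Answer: 18082048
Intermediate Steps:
A(B, t) = 69*t + B*t (A(B, t) = B*t + 69*t = 69*t + B*t)
(-4899 + w)*(-1978 + A(-55, -69)) = (-4899 - 1243)*(-1978 - 69*(69 - 55)) = -6142*(-1978 - 69*14) = -6142*(-1978 - 966) = -6142*(-2944) = 18082048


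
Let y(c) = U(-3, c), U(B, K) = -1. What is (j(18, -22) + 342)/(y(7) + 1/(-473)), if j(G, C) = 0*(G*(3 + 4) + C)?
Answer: -26961/79 ≈ -341.28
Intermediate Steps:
y(c) = -1
j(G, C) = 0 (j(G, C) = 0*(G*7 + C) = 0*(7*G + C) = 0*(C + 7*G) = 0)
(j(18, -22) + 342)/(y(7) + 1/(-473)) = (0 + 342)/(-1 + 1/(-473)) = 342/(-1 + 1*(-1/473)) = 342/(-1 - 1/473) = 342/(-474/473) = 342*(-473/474) = -26961/79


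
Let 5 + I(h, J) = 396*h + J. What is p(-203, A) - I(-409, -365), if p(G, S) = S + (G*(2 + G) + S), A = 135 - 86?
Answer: 203235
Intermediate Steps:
I(h, J) = -5 + J + 396*h (I(h, J) = -5 + (396*h + J) = -5 + (J + 396*h) = -5 + J + 396*h)
A = 49
p(G, S) = 2*S + G*(2 + G) (p(G, S) = S + (S + G*(2 + G)) = 2*S + G*(2 + G))
p(-203, A) - I(-409, -365) = ((-203)² + 2*(-203) + 2*49) - (-5 - 365 + 396*(-409)) = (41209 - 406 + 98) - (-5 - 365 - 161964) = 40901 - 1*(-162334) = 40901 + 162334 = 203235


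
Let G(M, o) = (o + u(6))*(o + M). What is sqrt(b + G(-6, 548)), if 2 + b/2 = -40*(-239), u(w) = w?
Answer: 2*sqrt(79846) ≈ 565.14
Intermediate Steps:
G(M, o) = (6 + o)*(M + o) (G(M, o) = (o + 6)*(o + M) = (6 + o)*(M + o))
b = 19116 (b = -4 + 2*(-40*(-239)) = -4 + 2*9560 = -4 + 19120 = 19116)
sqrt(b + G(-6, 548)) = sqrt(19116 + (548**2 + 6*(-6) + 6*548 - 6*548)) = sqrt(19116 + (300304 - 36 + 3288 - 3288)) = sqrt(19116 + 300268) = sqrt(319384) = 2*sqrt(79846)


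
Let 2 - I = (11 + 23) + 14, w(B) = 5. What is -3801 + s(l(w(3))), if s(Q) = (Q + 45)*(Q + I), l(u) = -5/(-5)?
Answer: -5871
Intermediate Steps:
l(u) = 1 (l(u) = -5*(-⅕) = 1)
I = -46 (I = 2 - ((11 + 23) + 14) = 2 - (34 + 14) = 2 - 1*48 = 2 - 48 = -46)
s(Q) = (-46 + Q)*(45 + Q) (s(Q) = (Q + 45)*(Q - 46) = (45 + Q)*(-46 + Q) = (-46 + Q)*(45 + Q))
-3801 + s(l(w(3))) = -3801 + (-2070 + 1² - 1*1) = -3801 + (-2070 + 1 - 1) = -3801 - 2070 = -5871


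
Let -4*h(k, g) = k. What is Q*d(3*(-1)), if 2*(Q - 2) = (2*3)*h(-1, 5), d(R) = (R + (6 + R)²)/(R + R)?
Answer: -11/4 ≈ -2.7500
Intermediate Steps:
h(k, g) = -k/4
d(R) = (R + (6 + R)²)/(2*R) (d(R) = (R + (6 + R)²)/((2*R)) = (R + (6 + R)²)*(1/(2*R)) = (R + (6 + R)²)/(2*R))
Q = 11/4 (Q = 2 + ((2*3)*(-¼*(-1)))/2 = 2 + (6*(¼))/2 = 2 + (½)*(3/2) = 2 + ¾ = 11/4 ≈ 2.7500)
Q*d(3*(-1)) = 11*((3*(-1) + (6 + 3*(-1))²)/(2*((3*(-1)))))/4 = 11*((½)*(-3 + (6 - 3)²)/(-3))/4 = 11*((½)*(-⅓)*(-3 + 3²))/4 = 11*((½)*(-⅓)*(-3 + 9))/4 = 11*((½)*(-⅓)*6)/4 = (11/4)*(-1) = -11/4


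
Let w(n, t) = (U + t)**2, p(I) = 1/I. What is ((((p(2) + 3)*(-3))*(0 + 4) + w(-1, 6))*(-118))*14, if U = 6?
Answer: -168504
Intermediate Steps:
w(n, t) = (6 + t)**2
((((p(2) + 3)*(-3))*(0 + 4) + w(-1, 6))*(-118))*14 = ((((1/2 + 3)*(-3))*(0 + 4) + (6 + 6)**2)*(-118))*14 = ((((1/2 + 3)*(-3))*4 + 12**2)*(-118))*14 = ((((7/2)*(-3))*4 + 144)*(-118))*14 = ((-21/2*4 + 144)*(-118))*14 = ((-42 + 144)*(-118))*14 = (102*(-118))*14 = -12036*14 = -168504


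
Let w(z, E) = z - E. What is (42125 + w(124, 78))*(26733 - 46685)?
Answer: -841395792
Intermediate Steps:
(42125 + w(124, 78))*(26733 - 46685) = (42125 + (124 - 1*78))*(26733 - 46685) = (42125 + (124 - 78))*(-19952) = (42125 + 46)*(-19952) = 42171*(-19952) = -841395792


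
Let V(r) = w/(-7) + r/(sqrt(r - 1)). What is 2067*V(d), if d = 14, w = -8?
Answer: 16536/7 + 2226*sqrt(13) ≈ 10388.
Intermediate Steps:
V(r) = 8/7 + r/sqrt(-1 + r) (V(r) = -8/(-7) + r/(sqrt(r - 1)) = -8*(-1/7) + r/(sqrt(-1 + r)) = 8/7 + r/sqrt(-1 + r))
2067*V(d) = 2067*(8/7 + 14/sqrt(-1 + 14)) = 2067*(8/7 + 14/sqrt(13)) = 2067*(8/7 + 14*(sqrt(13)/13)) = 2067*(8/7 + 14*sqrt(13)/13) = 16536/7 + 2226*sqrt(13)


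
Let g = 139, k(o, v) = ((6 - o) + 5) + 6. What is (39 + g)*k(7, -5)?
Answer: 1780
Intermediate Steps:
k(o, v) = 17 - o (k(o, v) = (11 - o) + 6 = 17 - o)
(39 + g)*k(7, -5) = (39 + 139)*(17 - 1*7) = 178*(17 - 7) = 178*10 = 1780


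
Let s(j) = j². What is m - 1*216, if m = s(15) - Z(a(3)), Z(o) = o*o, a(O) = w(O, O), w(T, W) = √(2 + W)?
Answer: 4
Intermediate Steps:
a(O) = √(2 + O)
Z(o) = o²
m = 220 (m = 15² - (√(2 + 3))² = 225 - (√5)² = 225 - 1*5 = 225 - 5 = 220)
m - 1*216 = 220 - 1*216 = 220 - 216 = 4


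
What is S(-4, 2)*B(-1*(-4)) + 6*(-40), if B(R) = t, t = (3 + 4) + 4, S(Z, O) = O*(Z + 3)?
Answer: -262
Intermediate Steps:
S(Z, O) = O*(3 + Z)
t = 11 (t = 7 + 4 = 11)
B(R) = 11
S(-4, 2)*B(-1*(-4)) + 6*(-40) = (2*(3 - 4))*11 + 6*(-40) = (2*(-1))*11 - 240 = -2*11 - 240 = -22 - 240 = -262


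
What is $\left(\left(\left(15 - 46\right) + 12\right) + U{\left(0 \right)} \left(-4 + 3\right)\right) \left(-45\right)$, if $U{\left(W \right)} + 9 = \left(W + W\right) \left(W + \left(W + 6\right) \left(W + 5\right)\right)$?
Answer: $450$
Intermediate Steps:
$U{\left(W \right)} = -9 + 2 W \left(W + \left(5 + W\right) \left(6 + W\right)\right)$ ($U{\left(W \right)} = -9 + \left(W + W\right) \left(W + \left(W + 6\right) \left(W + 5\right)\right) = -9 + 2 W \left(W + \left(6 + W\right) \left(5 + W\right)\right) = -9 + 2 W \left(W + \left(5 + W\right) \left(6 + W\right)\right)$)
$\left(\left(\left(15 - 46\right) + 12\right) + U{\left(0 \right)} \left(-4 + 3\right)\right) \left(-45\right) = \left(\left(\left(15 - 46\right) + 12\right) + \left(-9 + 2 \cdot 0^{3} + 24 \cdot 0^{2} + 60 \cdot 0\right) \left(-4 + 3\right)\right) \left(-45\right) = \left(\left(-31 + 12\right) + \left(-9 + 2 \cdot 0 + 24 \cdot 0 + 0\right) \left(-1\right)\right) \left(-45\right) = \left(-19 + \left(-9 + 0 + 0 + 0\right) \left(-1\right)\right) \left(-45\right) = \left(-19 - -9\right) \left(-45\right) = \left(-19 + 9\right) \left(-45\right) = \left(-10\right) \left(-45\right) = 450$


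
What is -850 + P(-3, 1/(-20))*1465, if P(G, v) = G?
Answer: -5245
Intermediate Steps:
-850 + P(-3, 1/(-20))*1465 = -850 - 3*1465 = -850 - 4395 = -5245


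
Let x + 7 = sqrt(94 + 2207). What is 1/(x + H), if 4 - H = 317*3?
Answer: -318/302605 - sqrt(2301)/907815 ≈ -0.0011037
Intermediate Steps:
H = -947 (H = 4 - 317*3 = 4 - 1*951 = 4 - 951 = -947)
x = -7 + sqrt(2301) (x = -7 + sqrt(94 + 2207) = -7 + sqrt(2301) ≈ 40.969)
1/(x + H) = 1/((-7 + sqrt(2301)) - 947) = 1/(-954 + sqrt(2301))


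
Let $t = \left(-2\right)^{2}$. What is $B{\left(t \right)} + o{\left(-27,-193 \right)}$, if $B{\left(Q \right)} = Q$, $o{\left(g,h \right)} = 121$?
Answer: $125$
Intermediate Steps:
$t = 4$
$B{\left(t \right)} + o{\left(-27,-193 \right)} = 4 + 121 = 125$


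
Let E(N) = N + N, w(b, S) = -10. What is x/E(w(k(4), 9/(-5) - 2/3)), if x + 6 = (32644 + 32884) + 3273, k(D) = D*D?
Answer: -13759/4 ≈ -3439.8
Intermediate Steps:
k(D) = D²
E(N) = 2*N
x = 68795 (x = -6 + ((32644 + 32884) + 3273) = -6 + (65528 + 3273) = -6 + 68801 = 68795)
x/E(w(k(4), 9/(-5) - 2/3)) = 68795/((2*(-10))) = 68795/(-20) = 68795*(-1/20) = -13759/4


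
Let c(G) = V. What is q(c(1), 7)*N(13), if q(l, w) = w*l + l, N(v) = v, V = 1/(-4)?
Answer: -26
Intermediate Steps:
V = -1/4 ≈ -0.25000
c(G) = -1/4
q(l, w) = l + l*w (q(l, w) = l*w + l = l + l*w)
q(c(1), 7)*N(13) = -(1 + 7)/4*13 = -1/4*8*13 = -2*13 = -26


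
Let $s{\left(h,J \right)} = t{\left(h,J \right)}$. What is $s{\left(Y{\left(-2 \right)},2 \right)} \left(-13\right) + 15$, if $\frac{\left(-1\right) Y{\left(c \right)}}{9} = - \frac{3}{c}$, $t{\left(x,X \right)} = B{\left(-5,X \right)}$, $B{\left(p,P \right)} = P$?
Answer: $-11$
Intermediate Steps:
$t{\left(x,X \right)} = X$
$Y{\left(c \right)} = \frac{27}{c}$ ($Y{\left(c \right)} = - 9 \left(- \frac{3}{c}\right) = \frac{27}{c}$)
$s{\left(h,J \right)} = J$
$s{\left(Y{\left(-2 \right)},2 \right)} \left(-13\right) + 15 = 2 \left(-13\right) + 15 = -26 + 15 = -11$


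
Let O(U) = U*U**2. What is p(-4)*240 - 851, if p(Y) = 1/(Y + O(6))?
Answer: -45043/53 ≈ -849.87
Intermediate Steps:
O(U) = U**3
p(Y) = 1/(216 + Y) (p(Y) = 1/(Y + 6**3) = 1/(Y + 216) = 1/(216 + Y))
p(-4)*240 - 851 = 240/(216 - 4) - 851 = 240/212 - 851 = (1/212)*240 - 851 = 60/53 - 851 = -45043/53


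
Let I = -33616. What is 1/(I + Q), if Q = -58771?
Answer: -1/92387 ≈ -1.0824e-5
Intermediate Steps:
1/(I + Q) = 1/(-33616 - 58771) = 1/(-92387) = -1/92387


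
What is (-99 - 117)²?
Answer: 46656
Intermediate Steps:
(-99 - 117)² = (-216)² = 46656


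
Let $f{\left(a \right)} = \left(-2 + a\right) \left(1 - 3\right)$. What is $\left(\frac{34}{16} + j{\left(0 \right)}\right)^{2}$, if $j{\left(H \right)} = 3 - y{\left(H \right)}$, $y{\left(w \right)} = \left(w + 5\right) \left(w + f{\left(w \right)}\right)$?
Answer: $\frac{14161}{64} \approx 221.27$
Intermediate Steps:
$f{\left(a \right)} = 4 - 2 a$ ($f{\left(a \right)} = \left(-2 + a\right) \left(-2\right) = 4 - 2 a$)
$y{\left(w \right)} = \left(4 - w\right) \left(5 + w\right)$ ($y{\left(w \right)} = \left(w + 5\right) \left(w - \left(-4 + 2 w\right)\right) = \left(5 + w\right) \left(4 - w\right) = \left(4 - w\right) \left(5 + w\right)$)
$j{\left(H \right)} = -17 + H + H^{2}$ ($j{\left(H \right)} = 3 - \left(20 - H - H^{2}\right) = 3 + \left(-20 + H + H^{2}\right) = -17 + H + H^{2}$)
$\left(\frac{34}{16} + j{\left(0 \right)}\right)^{2} = \left(\frac{34}{16} + \left(-17 + 0 + 0^{2}\right)\right)^{2} = \left(34 \cdot \frac{1}{16} + \left(-17 + 0 + 0\right)\right)^{2} = \left(\frac{17}{8} - 17\right)^{2} = \left(- \frac{119}{8}\right)^{2} = \frac{14161}{64}$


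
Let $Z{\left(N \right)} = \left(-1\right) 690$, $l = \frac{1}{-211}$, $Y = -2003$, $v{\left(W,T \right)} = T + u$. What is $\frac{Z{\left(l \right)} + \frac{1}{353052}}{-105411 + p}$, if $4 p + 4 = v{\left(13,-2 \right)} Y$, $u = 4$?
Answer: $\frac{243605879}{37569499002} \approx 0.0064841$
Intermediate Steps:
$v{\left(W,T \right)} = 4 + T$ ($v{\left(W,T \right)} = T + 4 = 4 + T$)
$l = - \frac{1}{211} \approx -0.0047393$
$Z{\left(N \right)} = -690$
$p = - \frac{2005}{2}$ ($p = -1 + \frac{\left(4 - 2\right) \left(-2003\right)}{4} = -1 + \frac{2 \left(-2003\right)}{4} = -1 + \frac{1}{4} \left(-4006\right) = -1 - \frac{2003}{2} = - \frac{2005}{2} \approx -1002.5$)
$\frac{Z{\left(l \right)} + \frac{1}{353052}}{-105411 + p} = \frac{-690 + \frac{1}{353052}}{-105411 - \frac{2005}{2}} = \frac{-690 + \frac{1}{353052}}{- \frac{212827}{2}} = \left(- \frac{243605879}{353052}\right) \left(- \frac{2}{212827}\right) = \frac{243605879}{37569499002}$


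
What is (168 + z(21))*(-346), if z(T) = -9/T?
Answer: -405858/7 ≈ -57980.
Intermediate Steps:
(168 + z(21))*(-346) = (168 - 9/21)*(-346) = (168 - 9*1/21)*(-346) = (168 - 3/7)*(-346) = (1173/7)*(-346) = -405858/7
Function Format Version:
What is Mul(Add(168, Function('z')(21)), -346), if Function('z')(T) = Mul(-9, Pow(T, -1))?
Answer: Rational(-405858, 7) ≈ -57980.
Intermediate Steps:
Mul(Add(168, Function('z')(21)), -346) = Mul(Add(168, Mul(-9, Pow(21, -1))), -346) = Mul(Add(168, Mul(-9, Rational(1, 21))), -346) = Mul(Add(168, Rational(-3, 7)), -346) = Mul(Rational(1173, 7), -346) = Rational(-405858, 7)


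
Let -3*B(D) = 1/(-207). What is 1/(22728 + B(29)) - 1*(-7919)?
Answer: 111769471412/14114089 ≈ 7919.0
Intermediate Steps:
B(D) = 1/621 (B(D) = -⅓/(-207) = -⅓*(-1/207) = 1/621)
1/(22728 + B(29)) - 1*(-7919) = 1/(22728 + 1/621) - 1*(-7919) = 1/(14114089/621) + 7919 = 621/14114089 + 7919 = 111769471412/14114089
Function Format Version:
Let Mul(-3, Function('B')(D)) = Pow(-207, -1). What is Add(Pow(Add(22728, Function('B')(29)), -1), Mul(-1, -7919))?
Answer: Rational(111769471412, 14114089) ≈ 7919.0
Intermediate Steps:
Function('B')(D) = Rational(1, 621) (Function('B')(D) = Mul(Rational(-1, 3), Pow(-207, -1)) = Mul(Rational(-1, 3), Rational(-1, 207)) = Rational(1, 621))
Add(Pow(Add(22728, Function('B')(29)), -1), Mul(-1, -7919)) = Add(Pow(Add(22728, Rational(1, 621)), -1), Mul(-1, -7919)) = Add(Pow(Rational(14114089, 621), -1), 7919) = Add(Rational(621, 14114089), 7919) = Rational(111769471412, 14114089)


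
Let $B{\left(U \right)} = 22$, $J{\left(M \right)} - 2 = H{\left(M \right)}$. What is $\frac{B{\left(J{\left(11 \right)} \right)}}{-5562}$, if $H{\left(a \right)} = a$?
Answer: $- \frac{11}{2781} \approx -0.0039554$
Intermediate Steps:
$J{\left(M \right)} = 2 + M$
$\frac{B{\left(J{\left(11 \right)} \right)}}{-5562} = \frac{22}{-5562} = 22 \left(- \frac{1}{5562}\right) = - \frac{11}{2781}$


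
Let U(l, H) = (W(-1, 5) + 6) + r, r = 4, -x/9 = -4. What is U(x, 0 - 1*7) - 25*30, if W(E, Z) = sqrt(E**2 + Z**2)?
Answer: -740 + sqrt(26) ≈ -734.90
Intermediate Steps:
x = 36 (x = -9*(-4) = 36)
U(l, H) = 10 + sqrt(26) (U(l, H) = (sqrt((-1)**2 + 5**2) + 6) + 4 = (sqrt(1 + 25) + 6) + 4 = (sqrt(26) + 6) + 4 = (6 + sqrt(26)) + 4 = 10 + sqrt(26))
U(x, 0 - 1*7) - 25*30 = (10 + sqrt(26)) - 25*30 = (10 + sqrt(26)) - 750 = -740 + sqrt(26)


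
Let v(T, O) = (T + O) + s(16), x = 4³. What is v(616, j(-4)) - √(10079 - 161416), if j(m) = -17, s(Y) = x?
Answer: 663 - I*√151337 ≈ 663.0 - 389.02*I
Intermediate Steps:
x = 64
s(Y) = 64
v(T, O) = 64 + O + T (v(T, O) = (T + O) + 64 = (O + T) + 64 = 64 + O + T)
v(616, j(-4)) - √(10079 - 161416) = (64 - 17 + 616) - √(10079 - 161416) = 663 - √(-151337) = 663 - I*√151337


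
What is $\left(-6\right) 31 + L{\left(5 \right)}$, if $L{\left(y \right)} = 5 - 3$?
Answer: $-184$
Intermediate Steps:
$L{\left(y \right)} = 2$ ($L{\left(y \right)} = 5 - 3 = 2$)
$\left(-6\right) 31 + L{\left(5 \right)} = \left(-6\right) 31 + 2 = -186 + 2 = -184$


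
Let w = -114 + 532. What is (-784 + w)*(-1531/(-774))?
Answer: -93391/129 ≈ -723.96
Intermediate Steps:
w = 418
(-784 + w)*(-1531/(-774)) = (-784 + 418)*(-1531/(-774)) = -(-560346)*(-1)/774 = -366*1531/774 = -93391/129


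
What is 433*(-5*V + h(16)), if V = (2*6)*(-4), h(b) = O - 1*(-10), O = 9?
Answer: 112147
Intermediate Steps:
h(b) = 19 (h(b) = 9 - 1*(-10) = 9 + 10 = 19)
V = -48 (V = 12*(-4) = -48)
433*(-5*V + h(16)) = 433*(-5*(-48) + 19) = 433*(240 + 19) = 433*259 = 112147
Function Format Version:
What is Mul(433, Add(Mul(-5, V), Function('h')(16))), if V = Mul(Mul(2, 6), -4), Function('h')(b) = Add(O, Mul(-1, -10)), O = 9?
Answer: 112147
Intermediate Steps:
Function('h')(b) = 19 (Function('h')(b) = Add(9, Mul(-1, -10)) = Add(9, 10) = 19)
V = -48 (V = Mul(12, -4) = -48)
Mul(433, Add(Mul(-5, V), Function('h')(16))) = Mul(433, Add(Mul(-5, -48), 19)) = Mul(433, Add(240, 19)) = Mul(433, 259) = 112147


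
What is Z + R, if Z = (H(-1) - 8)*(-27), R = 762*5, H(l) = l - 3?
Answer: 4134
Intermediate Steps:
H(l) = -3 + l
R = 3810
Z = 324 (Z = ((-3 - 1) - 8)*(-27) = (-4 - 8)*(-27) = -12*(-27) = 324)
Z + R = 324 + 3810 = 4134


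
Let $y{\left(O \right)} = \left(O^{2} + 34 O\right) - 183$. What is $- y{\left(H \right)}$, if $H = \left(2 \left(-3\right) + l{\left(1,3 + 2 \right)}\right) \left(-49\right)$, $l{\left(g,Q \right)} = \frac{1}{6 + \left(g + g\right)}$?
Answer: $- \frac{5918513}{64} \approx -92477.0$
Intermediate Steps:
$l{\left(g,Q \right)} = \frac{1}{6 + 2 g}$
$H = \frac{2303}{8}$ ($H = \left(2 \left(-3\right) + \frac{1}{2 \left(3 + 1\right)}\right) \left(-49\right) = \left(-6 + \frac{1}{2 \cdot 4}\right) \left(-49\right) = \left(-6 + \frac{1}{2} \cdot \frac{1}{4}\right) \left(-49\right) = \left(-6 + \frac{1}{8}\right) \left(-49\right) = \left(- \frac{47}{8}\right) \left(-49\right) = \frac{2303}{8} \approx 287.88$)
$y{\left(O \right)} = -183 + O^{2} + 34 O$
$- y{\left(H \right)} = - (-183 + \left(\frac{2303}{8}\right)^{2} + 34 \cdot \frac{2303}{8}) = - (-183 + \frac{5303809}{64} + \frac{39151}{4}) = \left(-1\right) \frac{5918513}{64} = - \frac{5918513}{64}$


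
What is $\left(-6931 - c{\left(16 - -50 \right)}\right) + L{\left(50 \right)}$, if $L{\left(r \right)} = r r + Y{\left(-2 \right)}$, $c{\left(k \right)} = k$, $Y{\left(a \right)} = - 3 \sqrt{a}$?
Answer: $-4497 - 3 i \sqrt{2} \approx -4497.0 - 4.2426 i$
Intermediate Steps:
$L{\left(r \right)} = r^{2} - 3 i \sqrt{2}$ ($L{\left(r \right)} = r r - 3 \sqrt{-2} = r^{2} - 3 i \sqrt{2}$)
$\left(-6931 - c{\left(16 - -50 \right)}\right) + L{\left(50 \right)} = \left(-6931 - \left(16 - -50\right)\right) + \left(50^{2} - 3 i \sqrt{2}\right) = \left(-6931 - \left(16 + 50\right)\right) + \left(2500 - 3 i \sqrt{2}\right) = \left(-6931 - 66\right) + \left(2500 - 3 i \sqrt{2}\right) = -6997 + \left(2500 - 3 i \sqrt{2}\right) = -4497 - 3 i \sqrt{2}$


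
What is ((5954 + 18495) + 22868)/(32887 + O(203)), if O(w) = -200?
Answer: 47317/32687 ≈ 1.4476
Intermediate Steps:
((5954 + 18495) + 22868)/(32887 + O(203)) = ((5954 + 18495) + 22868)/(32887 - 200) = (24449 + 22868)/32687 = 47317*(1/32687) = 47317/32687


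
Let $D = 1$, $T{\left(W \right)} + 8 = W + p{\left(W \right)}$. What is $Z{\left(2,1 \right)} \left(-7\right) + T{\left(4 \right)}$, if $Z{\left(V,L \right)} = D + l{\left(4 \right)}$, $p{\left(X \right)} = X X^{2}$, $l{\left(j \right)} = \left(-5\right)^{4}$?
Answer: $-4322$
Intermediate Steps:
$l{\left(j \right)} = 625$
$p{\left(X \right)} = X^{3}$
$T{\left(W \right)} = -8 + W + W^{3}$ ($T{\left(W \right)} = -8 + \left(W + W^{3}\right) = -8 + W + W^{3}$)
$Z{\left(V,L \right)} = 626$ ($Z{\left(V,L \right)} = 1 + 625 = 626$)
$Z{\left(2,1 \right)} \left(-7\right) + T{\left(4 \right)} = 626 \left(-7\right) + \left(-8 + 4 + 4^{3}\right) = -4382 + \left(-8 + 4 + 64\right) = -4382 + 60 = -4322$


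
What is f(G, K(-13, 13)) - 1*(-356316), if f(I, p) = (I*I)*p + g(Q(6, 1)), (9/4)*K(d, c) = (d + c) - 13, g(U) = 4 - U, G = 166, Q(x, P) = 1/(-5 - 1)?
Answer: 3547939/18 ≈ 1.9711e+5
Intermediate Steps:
Q(x, P) = -⅙ (Q(x, P) = 1/(-6) = -⅙)
K(d, c) = -52/9 + 4*c/9 + 4*d/9 (K(d, c) = 4*((d + c) - 13)/9 = 4*((c + d) - 13)/9 = 4*(-13 + c + d)/9 = -52/9 + 4*c/9 + 4*d/9)
f(I, p) = 25/6 + p*I² (f(I, p) = (I*I)*p + (4 - 1*(-⅙)) = I²*p + (4 + ⅙) = p*I² + 25/6 = 25/6 + p*I²)
f(G, K(-13, 13)) - 1*(-356316) = (25/6 + (-52/9 + (4/9)*13 + (4/9)*(-13))*166²) - 1*(-356316) = (25/6 + (-52/9 + 52/9 - 52/9)*27556) + 356316 = (25/6 - 52/9*27556) + 356316 = (25/6 - 1432912/9) + 356316 = -2865749/18 + 356316 = 3547939/18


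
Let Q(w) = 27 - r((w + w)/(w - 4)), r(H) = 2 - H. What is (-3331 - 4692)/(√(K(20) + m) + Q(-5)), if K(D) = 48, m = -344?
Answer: -16968645/79201 + 1299726*I*√74/79201 ≈ -214.25 + 141.17*I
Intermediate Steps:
Q(w) = 25 + 2*w/(-4 + w) (Q(w) = 27 - (2 - (w + w)/(w - 4)) = 27 - (2 - 2*w/(-4 + w)) = 27 + (-2 + 2*w/(-4 + w)) = 25 + 2*w/(-4 + w))
(-3331 - 4692)/(√(K(20) + m) + Q(-5)) = (-3331 - 4692)/(√(48 - 344) + (-100 + 27*(-5))/(-4 - 5)) = -8023/(√(-296) + (-100 - 135)/(-9)) = -8023/(2*I*√74 - ⅑*(-235)) = -8023/(2*I*√74 + 235/9) = -8023/(235/9 + 2*I*√74)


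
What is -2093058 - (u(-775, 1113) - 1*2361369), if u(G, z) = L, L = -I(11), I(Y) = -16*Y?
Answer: 268135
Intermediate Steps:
L = 176 (L = -(-16)*11 = -1*(-176) = 176)
u(G, z) = 176
-2093058 - (u(-775, 1113) - 1*2361369) = -2093058 - (176 - 1*2361369) = -2093058 - (176 - 2361369) = -2093058 - 1*(-2361193) = -2093058 + 2361193 = 268135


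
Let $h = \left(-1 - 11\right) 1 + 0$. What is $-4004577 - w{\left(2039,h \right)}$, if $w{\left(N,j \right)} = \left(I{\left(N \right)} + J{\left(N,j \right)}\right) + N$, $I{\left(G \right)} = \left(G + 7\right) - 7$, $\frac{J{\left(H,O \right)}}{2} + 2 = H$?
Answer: $-4012729$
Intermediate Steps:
$J{\left(H,O \right)} = -4 + 2 H$
$h = -12$ ($h = \left(-12\right) 1 + 0 = -12 + 0 = -12$)
$I{\left(G \right)} = G$ ($I{\left(G \right)} = \left(7 + G\right) - 7 = G$)
$w{\left(N,j \right)} = -4 + 4 N$ ($w{\left(N,j \right)} = \left(N + \left(-4 + 2 N\right)\right) + N = \left(-4 + 3 N\right) + N = -4 + 4 N$)
$-4004577 - w{\left(2039,h \right)} = -4004577 - \left(-4 + 4 \cdot 2039\right) = -4004577 - \left(-4 + 8156\right) = -4004577 - 8152 = -4012729$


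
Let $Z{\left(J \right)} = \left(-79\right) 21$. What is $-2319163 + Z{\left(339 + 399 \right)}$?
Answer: $-2320822$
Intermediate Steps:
$Z{\left(J \right)} = -1659$
$-2319163 + Z{\left(339 + 399 \right)} = -2319163 - 1659 = -2320822$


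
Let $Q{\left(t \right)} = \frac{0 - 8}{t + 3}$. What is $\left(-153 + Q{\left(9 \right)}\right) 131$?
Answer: $- \frac{60391}{3} \approx -20130.0$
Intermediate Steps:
$Q{\left(t \right)} = - \frac{8}{3 + t}$ ($Q{\left(t \right)} = \frac{0 - 8}{3 + t} = - \frac{8}{3 + t}$)
$\left(-153 + Q{\left(9 \right)}\right) 131 = \left(-153 - \frac{8}{3 + 9}\right) 131 = \left(-153 - \frac{8}{12}\right) 131 = \left(-153 - \frac{2}{3}\right) 131 = \left(- \frac{461}{3}\right) 131 = - \frac{60391}{3}$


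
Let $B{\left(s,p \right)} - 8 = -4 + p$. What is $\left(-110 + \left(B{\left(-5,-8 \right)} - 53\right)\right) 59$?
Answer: $-9853$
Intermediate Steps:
$B{\left(s,p \right)} = 4 + p$ ($B{\left(s,p \right)} = 8 + \left(-4 + p\right) = 4 + p$)
$\left(-110 + \left(B{\left(-5,-8 \right)} - 53\right)\right) 59 = \left(-110 + \left(\left(4 - 8\right) - 53\right)\right) 59 = \left(-110 - 57\right) 59 = \left(-167\right) 59 = -9853$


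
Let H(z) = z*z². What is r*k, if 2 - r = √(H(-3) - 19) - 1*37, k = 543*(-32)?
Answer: -677664 + 17376*I*√46 ≈ -6.7766e+5 + 1.1785e+5*I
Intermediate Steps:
H(z) = z³
k = -17376
r = 39 - I*√46 (r = 2 - (√((-3)³ - 19) - 1*37) = 2 - (√(-27 - 19) - 37) = 2 - (√(-46) - 37) = 2 - (I*√46 - 37) = 2 - (-37 + I*√46) = 2 + (37 - I*√46) = 39 - I*√46 ≈ 39.0 - 6.7823*I)
r*k = (39 - I*√46)*(-17376) = -677664 + 17376*I*√46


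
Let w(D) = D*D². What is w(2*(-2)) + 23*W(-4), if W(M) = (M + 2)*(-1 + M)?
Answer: 166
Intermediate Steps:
w(D) = D³
W(M) = (-1 + M)*(2 + M) (W(M) = (2 + M)*(-1 + M) = (-1 + M)*(2 + M))
w(2*(-2)) + 23*W(-4) = (2*(-2))³ + 23*(-2 - 4 + (-4)²) = (-4)³ + 23*(-2 - 4 + 16) = -64 + 23*10 = -64 + 230 = 166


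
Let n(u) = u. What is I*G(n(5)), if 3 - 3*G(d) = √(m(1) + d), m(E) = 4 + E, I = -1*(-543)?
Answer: 543 - 181*√10 ≈ -29.372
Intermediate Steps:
I = 543
G(d) = 1 - √(5 + d)/3 (G(d) = 1 - √((4 + 1) + d)/3 = 1 - √(5 + d)/3)
I*G(n(5)) = 543*(1 - √(5 + 5)/3) = 543*(1 - √10/3) = 543 - 181*√10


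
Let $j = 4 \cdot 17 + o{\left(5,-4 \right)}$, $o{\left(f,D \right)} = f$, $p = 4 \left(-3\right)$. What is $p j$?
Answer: $-876$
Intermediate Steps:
$p = -12$
$j = 73$ ($j = 4 \cdot 17 + 5 = 68 + 5 = 73$)
$p j = \left(-12\right) 73 = -876$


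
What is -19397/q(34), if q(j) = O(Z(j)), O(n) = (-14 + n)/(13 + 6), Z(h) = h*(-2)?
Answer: 368543/82 ≈ 4494.4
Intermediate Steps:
Z(h) = -2*h
O(n) = -14/19 + n/19 (O(n) = (-14 + n)/19 = (-14 + n)*(1/19) = -14/19 + n/19)
q(j) = -14/19 - 2*j/19 (q(j) = -14/19 + (-2*j)/19 = -14/19 - 2*j/19)
-19397/q(34) = -19397/(-14/19 - 2/19*34) = -19397/(-14/19 - 68/19) = -19397/(-82/19) = -19397*(-19/82) = 368543/82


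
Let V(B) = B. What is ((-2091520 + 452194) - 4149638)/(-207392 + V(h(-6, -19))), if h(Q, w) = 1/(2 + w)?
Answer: 98412388/3525665 ≈ 27.913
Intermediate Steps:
((-2091520 + 452194) - 4149638)/(-207392 + V(h(-6, -19))) = ((-2091520 + 452194) - 4149638)/(-207392 + 1/(2 - 19)) = (-1639326 - 4149638)/(-207392 + 1/(-17)) = -5788964/(-207392 - 1/17) = -5788964/(-3525665/17) = -5788964*(-17/3525665) = 98412388/3525665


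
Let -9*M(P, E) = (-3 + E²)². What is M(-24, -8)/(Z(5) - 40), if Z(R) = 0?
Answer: 3721/360 ≈ 10.336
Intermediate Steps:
M(P, E) = -(-3 + E²)²/9
M(-24, -8)/(Z(5) - 40) = (-(-3 + (-8)²)²/9)/(0 - 40) = (-(-3 + 64)²/9)/(-40) = -(-1)*61²/360 = -(-1)*3721/360 = -1/40*(-3721/9) = 3721/360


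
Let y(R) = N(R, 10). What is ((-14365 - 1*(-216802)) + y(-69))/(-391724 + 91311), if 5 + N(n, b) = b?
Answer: -202442/300413 ≈ -0.67388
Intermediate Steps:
N(n, b) = -5 + b
y(R) = 5 (y(R) = -5 + 10 = 5)
((-14365 - 1*(-216802)) + y(-69))/(-391724 + 91311) = ((-14365 - 1*(-216802)) + 5)/(-391724 + 91311) = ((-14365 + 216802) + 5)/(-300413) = (202437 + 5)*(-1/300413) = 202442*(-1/300413) = -202442/300413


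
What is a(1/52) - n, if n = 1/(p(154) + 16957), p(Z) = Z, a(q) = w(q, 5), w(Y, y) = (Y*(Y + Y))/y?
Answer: 10351/115670360 ≈ 8.9487e-5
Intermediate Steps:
w(Y, y) = 2*Y²/y (w(Y, y) = (Y*(2*Y))/y = (2*Y²)/y = 2*Y²/y)
a(q) = 2*q²/5
n = 1/17111 (n = 1/(154 + 16957) = 1/17111 ≈ 5.8442e-5)
a(1/52) - n = 2*(1/52)²/5 - 1*1/17111 = 2*(1/52)²/5 - 1/17111 = (⅖)*(1/2704) - 1/17111 = 1/6760 - 1/17111 = 10351/115670360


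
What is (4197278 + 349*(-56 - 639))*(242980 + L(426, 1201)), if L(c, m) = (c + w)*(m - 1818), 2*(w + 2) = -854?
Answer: 968238786813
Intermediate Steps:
w = -429 (w = -2 + (1/2)*(-854) = -2 - 427 = -429)
L(c, m) = (-1818 + m)*(-429 + c) (L(c, m) = (c - 429)*(m - 1818) = (-429 + c)*(-1818 + m) = (-1818 + m)*(-429 + c))
(4197278 + 349*(-56 - 639))*(242980 + L(426, 1201)) = (4197278 + 349*(-56 - 639))*(242980 + (779922 - 1818*426 - 429*1201 + 426*1201)) = (4197278 + 349*(-695))*(242980 + (779922 - 774468 - 515229 + 511626)) = (4197278 - 242555)*(242980 + 1851) = 3954723*244831 = 968238786813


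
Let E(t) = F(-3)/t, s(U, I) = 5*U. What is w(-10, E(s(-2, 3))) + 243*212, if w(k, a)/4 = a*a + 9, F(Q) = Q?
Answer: 1288809/25 ≈ 51552.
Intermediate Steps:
E(t) = -3/t
w(k, a) = 36 + 4*a² (w(k, a) = 4*(a*a + 9) = 4*(a² + 9) = 4*(9 + a²) = 36 + 4*a²)
w(-10, E(s(-2, 3))) + 243*212 = (36 + 4*(-3/(5*(-2)))²) + 243*212 = (36 + 4*(-3/(-10))²) + 51516 = (36 + 4*(-3*(-⅒))²) + 51516 = (36 + 4*(3/10)²) + 51516 = (36 + 4*(9/100)) + 51516 = (36 + 9/25) + 51516 = 909/25 + 51516 = 1288809/25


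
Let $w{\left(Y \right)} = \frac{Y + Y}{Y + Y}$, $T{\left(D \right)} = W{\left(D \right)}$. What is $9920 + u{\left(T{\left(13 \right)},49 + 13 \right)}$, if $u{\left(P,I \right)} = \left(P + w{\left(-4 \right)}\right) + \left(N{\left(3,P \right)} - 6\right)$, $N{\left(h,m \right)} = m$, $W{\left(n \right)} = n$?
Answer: $9941$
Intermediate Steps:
$T{\left(D \right)} = D$
$w{\left(Y \right)} = 1$ ($w{\left(Y \right)} = \frac{2 Y}{2 Y} = 2 Y \frac{1}{2 Y} = 1$)
$u{\left(P,I \right)} = -5 + 2 P$ ($u{\left(P,I \right)} = \left(P + 1\right) + \left(P - 6\right) = \left(1 + P\right) + \left(-6 + P\right) = -5 + 2 P$)
$9920 + u{\left(T{\left(13 \right)},49 + 13 \right)} = 9920 + \left(-5 + 2 \cdot 13\right) = 9920 + \left(-5 + 26\right) = 9920 + 21 = 9941$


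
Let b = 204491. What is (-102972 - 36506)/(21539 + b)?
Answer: -69739/113015 ≈ -0.61708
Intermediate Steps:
(-102972 - 36506)/(21539 + b) = (-102972 - 36506)/(21539 + 204491) = -139478/226030 = -139478*1/226030 = -69739/113015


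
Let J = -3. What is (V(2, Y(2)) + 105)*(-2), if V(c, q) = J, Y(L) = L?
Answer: -204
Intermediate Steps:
V(c, q) = -3
(V(2, Y(2)) + 105)*(-2) = (-3 + 105)*(-2) = 102*(-2) = -204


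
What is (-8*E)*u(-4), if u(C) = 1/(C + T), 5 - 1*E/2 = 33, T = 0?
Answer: -112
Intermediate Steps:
E = -56 (E = 10 - 2*33 = 10 - 66 = -56)
u(C) = 1/C (u(C) = 1/(C + 0) = 1/C)
(-8*E)*u(-4) = -8*(-56)/(-4) = 448*(-1/4) = -112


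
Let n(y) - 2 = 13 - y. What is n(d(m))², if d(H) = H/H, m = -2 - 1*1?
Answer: 196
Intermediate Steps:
m = -3 (m = -2 - 1 = -3)
d(H) = 1
n(y) = 15 - y (n(y) = 2 + (13 - y) = 15 - y)
n(d(m))² = (15 - 1*1)² = (15 - 1)² = 14² = 196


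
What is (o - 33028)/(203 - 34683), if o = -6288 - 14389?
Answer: 10741/6896 ≈ 1.5576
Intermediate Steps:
o = -20677
(o - 33028)/(203 - 34683) = (-20677 - 33028)/(203 - 34683) = -53705/(-34480) = -53705*(-1/34480) = 10741/6896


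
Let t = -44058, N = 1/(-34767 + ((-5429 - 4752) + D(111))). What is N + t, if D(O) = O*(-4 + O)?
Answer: -1457042119/33071 ≈ -44058.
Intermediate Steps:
N = -1/33071 (N = 1/(-34767 + ((-5429 - 4752) + 111*(-4 + 111))) = 1/(-34767 + (-10181 + 111*107)) = 1/(-34767 + (-10181 + 11877)) = 1/(-34767 + 1696) = 1/(-33071) = -1/33071 ≈ -3.0238e-5)
N + t = -1/33071 - 44058 = -1457042119/33071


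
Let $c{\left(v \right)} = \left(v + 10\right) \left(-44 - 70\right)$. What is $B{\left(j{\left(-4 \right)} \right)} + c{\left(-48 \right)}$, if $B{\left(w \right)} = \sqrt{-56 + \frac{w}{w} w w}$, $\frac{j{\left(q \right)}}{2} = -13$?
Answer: $4332 + 2 \sqrt{155} \approx 4356.9$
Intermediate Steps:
$c{\left(v \right)} = -1140 - 114 v$ ($c{\left(v \right)} = \left(10 + v\right) \left(-114\right) = -1140 - 114 v$)
$j{\left(q \right)} = -26$ ($j{\left(q \right)} = 2 \left(-13\right) = -26$)
$B{\left(w \right)} = \sqrt{-56 + w^{2}}$ ($B{\left(w \right)} = \sqrt{-56 + 1 w w} = \sqrt{-56 + w w} = \sqrt{-56 + w^{2}}$)
$B{\left(j{\left(-4 \right)} \right)} + c{\left(-48 \right)} = \sqrt{-56 + \left(-26\right)^{2}} - -4332 = \sqrt{-56 + 676} + \left(-1140 + 5472\right) = \sqrt{620} + 4332 = 2 \sqrt{155} + 4332 = 4332 + 2 \sqrt{155}$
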